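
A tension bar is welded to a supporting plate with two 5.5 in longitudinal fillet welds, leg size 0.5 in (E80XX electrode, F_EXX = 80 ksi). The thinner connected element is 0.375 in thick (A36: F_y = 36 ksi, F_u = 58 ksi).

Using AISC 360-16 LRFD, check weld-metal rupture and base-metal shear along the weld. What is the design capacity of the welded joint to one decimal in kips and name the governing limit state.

89.1 kips (base-metal shear governs)

Weld metal: throat = 0.707×0.5 = 0.3535 in, L = 2×5.5 = 11 in. φR_n = 0.75 × 0.6 × 80 × 0.3535 × 11 = 140.0 kips.
Base metal shear (0.375 in plate): yield φR_n = 1.0×0.6×36×0.375×11 = 89.1 kips; rupture φR_n = 0.75×0.6×58×0.375×11 = 107.7 kips; take 89.1 kips (yield).
Governing: min(140.0, 89.1) = 89.1 kips → base-metal shear.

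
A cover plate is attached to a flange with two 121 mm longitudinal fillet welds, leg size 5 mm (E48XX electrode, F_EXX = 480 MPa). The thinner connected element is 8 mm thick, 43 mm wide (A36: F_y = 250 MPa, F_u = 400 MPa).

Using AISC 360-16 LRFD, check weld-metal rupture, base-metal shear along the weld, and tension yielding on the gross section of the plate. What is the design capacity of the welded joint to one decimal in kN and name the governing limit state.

77.4 kN (gross-section yield governs)

Weld metal: throat = 0.707×5 = 3.535 mm, L = 2×121 = 242 mm. φR_n = 0.75 × 0.6 × 480 × 3.535 × 242 = 184.8 kN.
Base metal shear (8 mm plate): yield φR_n = 1.0×0.6×250×8×242 = 290.4 kN; rupture φR_n = 0.75×0.6×400×8×242 = 348.5 kN; take 290.4 kN (yield).
Tension yield (gross): A_g = 43×8 = 344 mm². φR_n = 0.90 × 250 × 344 = 77.4 kN.
Governing: min(184.8, 290.4, 77.4) = 77.4 kN → gross-section yield.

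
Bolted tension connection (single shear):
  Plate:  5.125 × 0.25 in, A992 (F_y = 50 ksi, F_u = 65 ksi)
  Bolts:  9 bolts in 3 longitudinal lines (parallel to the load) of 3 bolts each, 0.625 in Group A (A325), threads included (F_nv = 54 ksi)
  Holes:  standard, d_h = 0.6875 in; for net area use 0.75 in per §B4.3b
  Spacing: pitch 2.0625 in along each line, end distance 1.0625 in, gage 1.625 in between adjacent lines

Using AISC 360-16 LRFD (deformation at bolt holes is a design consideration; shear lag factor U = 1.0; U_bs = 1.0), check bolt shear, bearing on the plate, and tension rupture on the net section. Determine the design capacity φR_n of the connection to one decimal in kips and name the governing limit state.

35.0 kips (net-section rupture governs)

Bolt shear: A_b = π(0.625)²/4 = 0.3068 in². φR_n = 0.75 × 54 × 0.3068 × 9 × 1 = 111.8 kips.
Bearing (0.25 in plate, F_u = 65 ksi): end bolts L_c = 1.0625 − 0.6875/2 = 0.71875, R_n = min(1.2×0.71875×0.25×65, 2.4×0.625×0.25×65) = 14.016 kips/bolt; interior L_c = 2.0625 − 0.6875 = 1.375, R_n = 24.375 kips/bolt. φR_n = 0.75 × (3×14.016 + 6×24.375) = 141.2 kips.
Tension rupture (net): A_n = (5.125 − 3×0.75)×0.25 = 0.71875 in² (U = 1.0, A_e = A_n). φR_n = 0.75 × 65 × 0.71875 = 35.0 kips.
Governing: min(111.8, 141.2, 35.0) = 35.0 kips → net-section rupture.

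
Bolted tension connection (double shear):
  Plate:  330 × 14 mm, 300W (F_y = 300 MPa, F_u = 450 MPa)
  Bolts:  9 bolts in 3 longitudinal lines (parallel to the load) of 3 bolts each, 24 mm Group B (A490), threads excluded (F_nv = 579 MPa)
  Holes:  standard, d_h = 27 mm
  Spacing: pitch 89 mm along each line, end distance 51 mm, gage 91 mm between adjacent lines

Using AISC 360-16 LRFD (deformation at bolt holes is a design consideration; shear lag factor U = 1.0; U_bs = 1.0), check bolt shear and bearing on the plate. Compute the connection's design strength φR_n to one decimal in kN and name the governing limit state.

2270.8 kN (bearing governs)

Bolt shear: A_b = π(24)²/4 = 452.39 mm². φR_n = 0.75 × 579 × 452.39 × 9 × 2 = 3536.1 kN.
Bearing (14 mm plate, F_u = 450 MPa): end bolts L_c = 51 − 27/2 = 37.5, R_n = min(1.2×37.5×14×450, 2.4×24×14×450) = 283.5 kN/bolt; interior L_c = 89 − 27 = 62, R_n = 362.88 kN/bolt. φR_n = 0.75 × (3×283.5 + 6×362.88) = 2270.8 kN.
Governing: min(3536.1, 2270.8) = 2270.8 kN → bearing.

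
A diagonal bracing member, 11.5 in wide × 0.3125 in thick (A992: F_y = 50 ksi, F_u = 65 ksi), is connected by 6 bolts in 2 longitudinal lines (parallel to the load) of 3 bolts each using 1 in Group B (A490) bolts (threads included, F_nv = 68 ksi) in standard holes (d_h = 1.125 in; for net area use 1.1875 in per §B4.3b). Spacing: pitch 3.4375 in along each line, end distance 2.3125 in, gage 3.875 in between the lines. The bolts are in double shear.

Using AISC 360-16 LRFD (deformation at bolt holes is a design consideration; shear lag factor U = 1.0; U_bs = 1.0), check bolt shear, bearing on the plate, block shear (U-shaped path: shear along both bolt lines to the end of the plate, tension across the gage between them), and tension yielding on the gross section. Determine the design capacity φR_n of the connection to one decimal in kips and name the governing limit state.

Bolt shear: A_b = π(1)²/4 = 0.7854 in². φR_n = 0.75 × 68 × 0.7854 × 6 × 2 = 480.7 kips.
Bearing (0.3125 in plate, F_u = 65 ksi): end bolts L_c = 2.3125 − 1.125/2 = 1.75, R_n = min(1.2×1.75×0.3125×65, 2.4×1×0.3125×65) = 42.656 kips/bolt; interior L_c = 3.4375 − 1.125 = 2.3125, R_n = 48.75 kips/bolt. φR_n = 0.75 × (2×42.656 + 4×48.75) = 210.2 kips.
Block shear: shear path 2×[2.3125+2×3.4375] = 2×9.1875 in, A_gv = 5.7422, A_nv = 2×(9.1875 − 2.5×1.1875)×0.3125 = 3.8867 in²; tension across gage: (3.875 − 1×1.1875)×0.3125 = 0.83984 in². R_n = min(0.6×65×3.8867, 0.6×50×5.7422) + 1.0×65×0.83984 = min(151.58, 172.27) + 54.59 = 206.17 kips. φR_n = 0.75 × 206.17 = 154.6 kips.
Tension yield (gross): A_g = 11.5×0.3125 = 3.5938 in². φR_n = 0.90 × 50 × 3.5938 = 161.7 kips.
Governing: min(480.7, 210.2, 154.6, 161.7) = 154.6 kips → block shear.

154.6 kips (block shear governs)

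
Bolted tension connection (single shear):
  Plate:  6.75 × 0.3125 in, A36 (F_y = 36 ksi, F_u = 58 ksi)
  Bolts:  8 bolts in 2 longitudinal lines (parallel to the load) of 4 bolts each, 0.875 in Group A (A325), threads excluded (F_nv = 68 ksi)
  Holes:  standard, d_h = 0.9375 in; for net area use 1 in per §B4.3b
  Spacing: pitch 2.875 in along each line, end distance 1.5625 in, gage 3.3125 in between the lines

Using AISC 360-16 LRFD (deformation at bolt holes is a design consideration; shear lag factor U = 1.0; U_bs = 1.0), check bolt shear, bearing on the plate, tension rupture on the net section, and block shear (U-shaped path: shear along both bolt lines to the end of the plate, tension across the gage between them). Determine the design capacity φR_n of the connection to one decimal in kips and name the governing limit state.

64.6 kips (net-section rupture governs)

Bolt shear: A_b = π(0.875)²/4 = 0.60132 in². φR_n = 0.75 × 68 × 0.60132 × 8 × 1 = 245.3 kips.
Bearing (0.3125 in plate, F_u = 58 ksi): end bolts L_c = 1.5625 − 0.9375/2 = 1.09375, R_n = min(1.2×1.09375×0.3125×58, 2.4×0.875×0.3125×58) = 23.789 kips/bolt; interior L_c = 2.875 − 0.9375 = 1.9375, R_n = 38.063 kips/bolt. φR_n = 0.75 × (2×23.789 + 6×38.063) = 207.0 kips.
Tension rupture (net): A_n = (6.75 − 2×1)×0.3125 = 1.4844 in² (U = 1.0, A_e = A_n). φR_n = 0.75 × 58 × 1.4844 = 64.6 kips.
Block shear: shear path 2×[1.5625+3×2.875] = 2×10.1875 in, A_gv = 6.3672, A_nv = 2×(10.1875 − 3.5×1)×0.3125 = 4.1797 in²; tension across gage: (3.3125 − 1×1)×0.3125 = 0.72266 in². R_n = min(0.6×58×4.1797, 0.6×36×6.3672) + 1.0×58×0.72266 = min(145.45, 137.53) + 41.914 = 179.44 kips. φR_n = 0.75 × 179.44 = 134.6 kips.
Governing: min(245.3, 207.0, 64.6, 134.6) = 64.6 kips → net-section rupture.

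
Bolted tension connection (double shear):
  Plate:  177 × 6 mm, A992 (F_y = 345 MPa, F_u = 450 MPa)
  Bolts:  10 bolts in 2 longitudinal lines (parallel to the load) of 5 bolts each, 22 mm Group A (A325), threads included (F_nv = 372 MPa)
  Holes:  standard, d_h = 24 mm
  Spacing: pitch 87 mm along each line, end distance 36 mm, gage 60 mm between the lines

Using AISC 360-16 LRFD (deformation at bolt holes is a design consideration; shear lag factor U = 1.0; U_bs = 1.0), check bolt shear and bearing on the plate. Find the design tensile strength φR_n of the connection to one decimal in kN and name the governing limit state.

972.0 kN (bearing governs)

Bolt shear: A_b = π(22)²/4 = 380.13 mm². φR_n = 0.75 × 372 × 380.13 × 10 × 2 = 2121.1 kN.
Bearing (6 mm plate, F_u = 450 MPa): end bolts L_c = 36 − 24/2 = 24, R_n = min(1.2×24×6×450, 2.4×22×6×450) = 77.76 kN/bolt; interior L_c = 87 − 24 = 63, R_n = 142.56 kN/bolt. φR_n = 0.75 × (2×77.76 + 8×142.56) = 972.0 kN.
Governing: min(2121.1, 972.0) = 972.0 kN → bearing.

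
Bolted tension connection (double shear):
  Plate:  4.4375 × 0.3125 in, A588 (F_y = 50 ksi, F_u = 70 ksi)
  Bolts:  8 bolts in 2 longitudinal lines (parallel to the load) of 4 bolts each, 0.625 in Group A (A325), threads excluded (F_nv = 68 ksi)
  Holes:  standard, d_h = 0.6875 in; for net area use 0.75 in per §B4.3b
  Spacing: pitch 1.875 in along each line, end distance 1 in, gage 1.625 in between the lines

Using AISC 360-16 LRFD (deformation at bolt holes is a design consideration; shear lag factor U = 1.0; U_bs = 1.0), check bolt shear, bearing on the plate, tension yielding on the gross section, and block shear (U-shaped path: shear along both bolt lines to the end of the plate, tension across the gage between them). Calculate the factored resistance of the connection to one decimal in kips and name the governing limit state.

62.4 kips (gross-section yield governs)

Bolt shear: A_b = π(0.625)²/4 = 0.3068 in². φR_n = 0.75 × 68 × 0.3068 × 8 × 2 = 250.3 kips.
Bearing (0.3125 in plate, F_u = 70 ksi): end bolts L_c = 1 − 0.6875/2 = 0.65625, R_n = min(1.2×0.65625×0.3125×70, 2.4×0.625×0.3125×70) = 17.227 kips/bolt; interior L_c = 1.875 − 0.6875 = 1.1875, R_n = 31.172 kips/bolt. φR_n = 0.75 × (2×17.227 + 6×31.172) = 166.1 kips.
Tension yield (gross): A_g = 4.4375×0.3125 = 1.3867 in². φR_n = 0.90 × 50 × 1.3867 = 62.4 kips.
Block shear: shear path 2×[1+3×1.875] = 2×6.625 in, A_gv = 4.1406, A_nv = 2×(6.625 − 3.5×0.75)×0.3125 = 2.5 in²; tension across gage: (1.625 − 1×0.75)×0.3125 = 0.27344 in². R_n = min(0.6×70×2.5, 0.6×50×4.1406) + 1.0×70×0.27344 = min(105, 124.22) + 19.141 = 124.14 kips. φR_n = 0.75 × 124.14 = 93.1 kips.
Governing: min(250.3, 166.1, 62.4, 93.1) = 62.4 kips → gross-section yield.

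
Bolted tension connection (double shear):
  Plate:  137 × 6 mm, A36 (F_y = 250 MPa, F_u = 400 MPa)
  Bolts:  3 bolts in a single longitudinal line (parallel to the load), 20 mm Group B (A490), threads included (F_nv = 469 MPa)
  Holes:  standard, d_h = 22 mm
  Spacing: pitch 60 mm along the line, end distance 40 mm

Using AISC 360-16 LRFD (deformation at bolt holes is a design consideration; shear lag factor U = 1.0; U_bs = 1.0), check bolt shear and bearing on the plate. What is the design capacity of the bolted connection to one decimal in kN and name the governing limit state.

Bolt shear: A_b = π(20)²/4 = 314.16 mm². φR_n = 0.75 × 469 × 314.16 × 3 × 2 = 663.0 kN.
Bearing (6 mm plate, F_u = 400 MPa): end bolts L_c = 40 − 22/2 = 29, R_n = min(1.2×29×6×400, 2.4×20×6×400) = 83.52 kN/bolt; interior L_c = 60 − 22 = 38, R_n = 109.44 kN/bolt. φR_n = 0.75 × (1×83.52 + 2×109.44) = 226.8 kN.
Governing: min(663.0, 226.8) = 226.8 kN → bearing.

226.8 kN (bearing governs)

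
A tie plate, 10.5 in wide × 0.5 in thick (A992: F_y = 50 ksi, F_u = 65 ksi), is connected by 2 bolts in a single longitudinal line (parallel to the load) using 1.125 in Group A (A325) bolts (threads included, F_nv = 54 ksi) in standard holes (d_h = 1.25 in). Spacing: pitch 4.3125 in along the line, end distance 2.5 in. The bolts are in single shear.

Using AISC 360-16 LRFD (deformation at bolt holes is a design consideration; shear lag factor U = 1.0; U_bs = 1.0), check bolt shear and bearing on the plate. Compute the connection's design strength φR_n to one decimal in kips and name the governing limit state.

80.5 kips (bolt shear governs)

Bolt shear: A_b = π(1.125)²/4 = 0.99402 in². φR_n = 0.75 × 54 × 0.99402 × 2 × 1 = 80.5 kips.
Bearing (0.5 in plate, F_u = 65 ksi): end bolts L_c = 2.5 − 1.25/2 = 1.875, R_n = min(1.2×1.875×0.5×65, 2.4×1.125×0.5×65) = 73.125 kips/bolt; interior L_c = 4.3125 − 1.25 = 3.0625, R_n = 87.75 kips/bolt. φR_n = 0.75 × (1×73.125 + 1×87.75) = 120.7 kips.
Governing: min(80.5, 120.7) = 80.5 kips → bolt shear.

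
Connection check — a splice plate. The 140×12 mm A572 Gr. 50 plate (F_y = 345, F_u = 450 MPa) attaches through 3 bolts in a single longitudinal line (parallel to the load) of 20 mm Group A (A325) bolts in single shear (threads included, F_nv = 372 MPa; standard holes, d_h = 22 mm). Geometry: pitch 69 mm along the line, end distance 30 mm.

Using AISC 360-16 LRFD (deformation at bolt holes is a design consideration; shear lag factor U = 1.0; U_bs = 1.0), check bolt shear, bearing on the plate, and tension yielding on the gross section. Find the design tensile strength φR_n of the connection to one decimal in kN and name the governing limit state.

263.0 kN (bolt shear governs)

Bolt shear: A_b = π(20)²/4 = 314.16 mm². φR_n = 0.75 × 372 × 314.16 × 3 × 1 = 263.0 kN.
Bearing (12 mm plate, F_u = 450 MPa): end bolts L_c = 30 − 22/2 = 19, R_n = min(1.2×19×12×450, 2.4×20×12×450) = 123.12 kN/bolt; interior L_c = 69 − 22 = 47, R_n = 259.2 kN/bolt. φR_n = 0.75 × (1×123.12 + 2×259.2) = 481.1 kN.
Tension yield (gross): A_g = 140×12 = 1680 mm². φR_n = 0.90 × 345 × 1680 = 521.6 kN.
Governing: min(263.0, 481.1, 521.6) = 263.0 kN → bolt shear.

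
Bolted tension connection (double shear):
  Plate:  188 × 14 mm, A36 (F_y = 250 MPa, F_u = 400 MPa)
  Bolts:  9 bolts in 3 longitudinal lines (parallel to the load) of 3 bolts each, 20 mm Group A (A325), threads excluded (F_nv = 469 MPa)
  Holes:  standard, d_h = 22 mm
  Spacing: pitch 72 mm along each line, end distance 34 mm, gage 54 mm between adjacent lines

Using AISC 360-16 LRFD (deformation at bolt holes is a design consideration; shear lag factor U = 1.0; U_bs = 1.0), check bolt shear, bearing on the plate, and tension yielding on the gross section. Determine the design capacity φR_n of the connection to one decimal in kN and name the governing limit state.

Bolt shear: A_b = π(20)²/4 = 314.16 mm². φR_n = 0.75 × 469 × 314.16 × 9 × 2 = 1989.1 kN.
Bearing (14 mm plate, F_u = 400 MPa): end bolts L_c = 34 − 22/2 = 23, R_n = min(1.2×23×14×400, 2.4×20×14×400) = 154.56 kN/bolt; interior L_c = 72 − 22 = 50, R_n = 268.8 kN/bolt. φR_n = 0.75 × (3×154.56 + 6×268.8) = 1557.4 kN.
Tension yield (gross): A_g = 188×14 = 2632 mm². φR_n = 0.90 × 250 × 2632 = 592.2 kN.
Governing: min(1989.1, 1557.4, 592.2) = 592.2 kN → gross-section yield.

592.2 kN (gross-section yield governs)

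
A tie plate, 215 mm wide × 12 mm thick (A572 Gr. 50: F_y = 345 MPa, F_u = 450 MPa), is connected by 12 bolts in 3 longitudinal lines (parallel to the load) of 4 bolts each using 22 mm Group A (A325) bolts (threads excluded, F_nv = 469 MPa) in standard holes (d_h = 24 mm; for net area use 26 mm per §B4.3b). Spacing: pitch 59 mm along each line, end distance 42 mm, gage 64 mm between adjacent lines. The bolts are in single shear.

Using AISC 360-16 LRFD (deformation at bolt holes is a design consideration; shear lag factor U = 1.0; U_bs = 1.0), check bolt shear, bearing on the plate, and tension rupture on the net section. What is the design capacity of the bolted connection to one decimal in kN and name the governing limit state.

554.9 kN (net-section rupture governs)

Bolt shear: A_b = π(22)²/4 = 380.13 mm². φR_n = 0.75 × 469 × 380.13 × 12 × 1 = 1604.5 kN.
Bearing (12 mm plate, F_u = 450 MPa): end bolts L_c = 42 − 24/2 = 30, R_n = min(1.2×30×12×450, 2.4×22×12×450) = 194.4 kN/bolt; interior L_c = 59 − 24 = 35, R_n = 226.8 kN/bolt. φR_n = 0.75 × (3×194.4 + 9×226.8) = 1968.3 kN.
Tension rupture (net): A_n = (215 − 3×26)×12 = 1644 mm² (U = 1.0, A_e = A_n). φR_n = 0.75 × 450 × 1644 = 554.9 kN.
Governing: min(1604.5, 1968.3, 554.9) = 554.9 kN → net-section rupture.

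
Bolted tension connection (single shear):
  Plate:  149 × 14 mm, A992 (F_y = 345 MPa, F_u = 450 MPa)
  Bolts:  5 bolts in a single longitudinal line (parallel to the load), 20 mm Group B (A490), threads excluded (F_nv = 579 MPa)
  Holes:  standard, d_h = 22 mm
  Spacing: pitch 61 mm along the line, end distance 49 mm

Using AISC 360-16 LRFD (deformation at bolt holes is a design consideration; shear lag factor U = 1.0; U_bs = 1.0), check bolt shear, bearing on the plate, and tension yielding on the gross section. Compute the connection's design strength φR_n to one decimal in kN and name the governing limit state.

647.7 kN (gross-section yield governs)

Bolt shear: A_b = π(20)²/4 = 314.16 mm². φR_n = 0.75 × 579 × 314.16 × 5 × 1 = 682.1 kN.
Bearing (14 mm plate, F_u = 450 MPa): end bolts L_c = 49 − 22/2 = 38, R_n = min(1.2×38×14×450, 2.4×20×14×450) = 287.28 kN/bolt; interior L_c = 61 − 22 = 39, R_n = 294.84 kN/bolt. φR_n = 0.75 × (1×287.28 + 4×294.84) = 1100.0 kN.
Tension yield (gross): A_g = 149×14 = 2086 mm². φR_n = 0.90 × 345 × 2086 = 647.7 kN.
Governing: min(682.1, 1100.0, 647.7) = 647.7 kN → gross-section yield.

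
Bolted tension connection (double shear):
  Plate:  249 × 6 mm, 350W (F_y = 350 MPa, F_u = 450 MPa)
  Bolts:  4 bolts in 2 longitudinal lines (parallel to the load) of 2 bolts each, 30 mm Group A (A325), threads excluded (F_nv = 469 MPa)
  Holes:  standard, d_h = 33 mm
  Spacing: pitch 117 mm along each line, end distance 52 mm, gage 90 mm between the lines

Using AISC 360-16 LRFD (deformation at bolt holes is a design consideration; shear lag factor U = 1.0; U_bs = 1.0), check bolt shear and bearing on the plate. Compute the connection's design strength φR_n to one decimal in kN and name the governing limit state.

464.1 kN (bearing governs)

Bolt shear: A_b = π(30)²/4 = 706.86 mm². φR_n = 0.75 × 469 × 706.86 × 4 × 2 = 1989.1 kN.
Bearing (6 mm plate, F_u = 450 MPa): end bolts L_c = 52 − 33/2 = 35.5, R_n = min(1.2×35.5×6×450, 2.4×30×6×450) = 115.02 kN/bolt; interior L_c = 117 − 33 = 84, R_n = 194.4 kN/bolt. φR_n = 0.75 × (2×115.02 + 2×194.4) = 464.1 kN.
Governing: min(1989.1, 464.1) = 464.1 kN → bearing.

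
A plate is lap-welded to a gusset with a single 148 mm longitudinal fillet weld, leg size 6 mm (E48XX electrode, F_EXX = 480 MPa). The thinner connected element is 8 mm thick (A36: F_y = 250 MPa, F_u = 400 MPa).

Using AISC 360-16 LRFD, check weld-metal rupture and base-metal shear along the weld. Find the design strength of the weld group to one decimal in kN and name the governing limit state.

135.6 kN (weld metal governs)

Weld metal: throat = 0.707×6 = 4.242 mm, L = 148 mm. φR_n = 0.75 × 0.6 × 480 × 4.242 × 148 = 135.6 kN.
Base metal shear (8 mm plate): yield φR_n = 1.0×0.6×250×8×148 = 177.6 kN; rupture φR_n = 0.75×0.6×400×8×148 = 213.1 kN; take 177.6 kN (yield).
Governing: min(135.6, 177.6) = 135.6 kN → weld metal.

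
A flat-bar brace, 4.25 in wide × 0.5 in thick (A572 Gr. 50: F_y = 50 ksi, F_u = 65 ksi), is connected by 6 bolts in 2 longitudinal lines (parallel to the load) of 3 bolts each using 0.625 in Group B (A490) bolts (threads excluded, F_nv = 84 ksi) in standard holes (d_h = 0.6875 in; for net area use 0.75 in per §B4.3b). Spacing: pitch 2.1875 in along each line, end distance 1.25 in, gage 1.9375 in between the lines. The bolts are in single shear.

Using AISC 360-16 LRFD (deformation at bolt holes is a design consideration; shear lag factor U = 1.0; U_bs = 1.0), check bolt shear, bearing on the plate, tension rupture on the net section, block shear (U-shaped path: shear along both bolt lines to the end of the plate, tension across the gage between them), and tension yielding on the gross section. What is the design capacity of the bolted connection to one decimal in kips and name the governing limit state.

67.0 kips (net-section rupture governs)

Bolt shear: A_b = π(0.625)²/4 = 0.3068 in². φR_n = 0.75 × 84 × 0.3068 × 6 × 1 = 116.0 kips.
Bearing (0.5 in plate, F_u = 65 ksi): end bolts L_c = 1.25 − 0.6875/2 = 0.90625, R_n = min(1.2×0.90625×0.5×65, 2.4×0.625×0.5×65) = 35.344 kips/bolt; interior L_c = 2.1875 − 0.6875 = 1.5, R_n = 48.75 kips/bolt. φR_n = 0.75 × (2×35.344 + 4×48.75) = 199.3 kips.
Tension rupture (net): A_n = (4.25 − 2×0.75)×0.5 = 1.375 in² (U = 1.0, A_e = A_n). φR_n = 0.75 × 65 × 1.375 = 67.0 kips.
Block shear: shear path 2×[1.25+2×2.1875] = 2×5.625 in, A_gv = 5.625, A_nv = 2×(5.625 − 2.5×0.75)×0.5 = 3.75 in²; tension across gage: (1.9375 − 1×0.75)×0.5 = 0.59375 in². R_n = min(0.6×65×3.75, 0.6×50×5.625) + 1.0×65×0.59375 = min(146.25, 168.75) + 38.594 = 184.84 kips. φR_n = 0.75 × 184.84 = 138.6 kips.
Tension yield (gross): A_g = 4.25×0.5 = 2.125 in². φR_n = 0.90 × 50 × 2.125 = 95.6 kips.
Governing: min(116.0, 199.3, 67.0, 138.6, 95.6) = 67.0 kips → net-section rupture.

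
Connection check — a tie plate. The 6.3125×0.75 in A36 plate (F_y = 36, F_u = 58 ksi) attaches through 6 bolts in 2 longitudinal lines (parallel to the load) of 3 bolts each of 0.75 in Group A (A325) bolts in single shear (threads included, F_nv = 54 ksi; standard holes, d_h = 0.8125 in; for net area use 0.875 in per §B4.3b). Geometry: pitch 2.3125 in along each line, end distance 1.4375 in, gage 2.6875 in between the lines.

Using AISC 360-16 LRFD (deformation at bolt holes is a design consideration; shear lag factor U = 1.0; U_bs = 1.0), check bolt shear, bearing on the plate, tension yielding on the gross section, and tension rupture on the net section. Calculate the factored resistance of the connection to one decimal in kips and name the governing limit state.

107.4 kips (bolt shear governs)

Bolt shear: A_b = π(0.75)²/4 = 0.44179 in². φR_n = 0.75 × 54 × 0.44179 × 6 × 1 = 107.4 kips.
Bearing (0.75 in plate, F_u = 58 ksi): end bolts L_c = 1.4375 − 0.8125/2 = 1.03125, R_n = min(1.2×1.03125×0.75×58, 2.4×0.75×0.75×58) = 53.831 kips/bolt; interior L_c = 2.3125 − 0.8125 = 1.5, R_n = 78.3 kips/bolt. φR_n = 0.75 × (2×53.831 + 4×78.3) = 315.6 kips.
Tension yield (gross): A_g = 6.3125×0.75 = 4.7344 in². φR_n = 0.90 × 36 × 4.7344 = 153.4 kips.
Tension rupture (net): A_n = (6.3125 − 2×0.875)×0.75 = 3.4219 in² (U = 1.0, A_e = A_n). φR_n = 0.75 × 58 × 3.4219 = 148.9 kips.
Governing: min(107.4, 315.6, 153.4, 148.9) = 107.4 kips → bolt shear.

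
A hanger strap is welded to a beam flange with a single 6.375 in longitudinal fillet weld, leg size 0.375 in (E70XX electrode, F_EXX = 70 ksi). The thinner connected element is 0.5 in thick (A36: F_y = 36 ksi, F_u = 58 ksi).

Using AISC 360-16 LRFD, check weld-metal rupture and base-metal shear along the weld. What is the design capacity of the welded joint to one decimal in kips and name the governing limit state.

53.2 kips (weld metal governs)

Weld metal: throat = 0.707×0.375 = 0.26513 in, L = 6.375 in. φR_n = 0.75 × 0.6 × 70 × 0.26513 × 6.375 = 53.2 kips.
Base metal shear (0.5 in plate): yield φR_n = 1.0×0.6×36×0.5×6.375 = 68.9 kips; rupture φR_n = 0.75×0.6×58×0.5×6.375 = 83.2 kips; take 68.9 kips (yield).
Governing: min(53.2, 68.9) = 53.2 kips → weld metal.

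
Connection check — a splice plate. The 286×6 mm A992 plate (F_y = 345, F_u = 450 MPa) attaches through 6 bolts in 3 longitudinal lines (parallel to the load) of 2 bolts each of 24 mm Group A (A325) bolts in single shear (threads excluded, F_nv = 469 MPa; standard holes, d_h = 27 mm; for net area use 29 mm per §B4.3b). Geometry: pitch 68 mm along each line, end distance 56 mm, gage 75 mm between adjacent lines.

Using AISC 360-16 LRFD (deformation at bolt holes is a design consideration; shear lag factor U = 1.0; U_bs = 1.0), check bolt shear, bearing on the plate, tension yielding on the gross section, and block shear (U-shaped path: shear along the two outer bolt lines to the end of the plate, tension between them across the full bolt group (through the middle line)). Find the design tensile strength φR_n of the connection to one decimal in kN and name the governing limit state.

381.9 kN (block shear governs)

Bolt shear: A_b = π(24)²/4 = 452.39 mm². φR_n = 0.75 × 469 × 452.39 × 6 × 1 = 954.8 kN.
Bearing (6 mm plate, F_u = 450 MPa): end bolts L_c = 56 − 27/2 = 42.5, R_n = min(1.2×42.5×6×450, 2.4×24×6×450) = 137.7 kN/bolt; interior L_c = 68 − 27 = 41, R_n = 132.84 kN/bolt. φR_n = 0.75 × (3×137.7 + 3×132.84) = 608.7 kN.
Tension yield (gross): A_g = 286×6 = 1716 mm². φR_n = 0.90 × 345 × 1716 = 532.8 kN.
Block shear: shear path 2×[56+1×68] = 2×124 mm, A_gv = 1488, A_nv = 2×(124 − 1.5×29)×6 = 966 mm²; tension across gage: (150 − 2×29)×6 = 552 mm². R_n = min(0.6×450×966, 0.6×345×1488) + 1.0×450×552 = min(260.82, 308.02) + 248.4 = 509.22 kN. φR_n = 0.75 × 509.22 = 381.9 kN.
Governing: min(954.8, 608.7, 532.8, 381.9) = 381.9 kN → block shear.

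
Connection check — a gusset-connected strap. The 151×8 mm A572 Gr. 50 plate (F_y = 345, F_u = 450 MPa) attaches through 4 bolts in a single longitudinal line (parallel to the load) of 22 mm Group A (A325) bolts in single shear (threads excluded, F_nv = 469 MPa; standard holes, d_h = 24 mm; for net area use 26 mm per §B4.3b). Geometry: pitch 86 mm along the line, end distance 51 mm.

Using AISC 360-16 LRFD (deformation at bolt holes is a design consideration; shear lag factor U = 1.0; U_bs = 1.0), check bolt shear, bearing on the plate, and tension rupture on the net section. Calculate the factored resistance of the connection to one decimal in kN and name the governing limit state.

Bolt shear: A_b = π(22)²/4 = 380.13 mm². φR_n = 0.75 × 469 × 380.13 × 4 × 1 = 534.8 kN.
Bearing (8 mm plate, F_u = 450 MPa): end bolts L_c = 51 − 24/2 = 39, R_n = min(1.2×39×8×450, 2.4×22×8×450) = 168.48 kN/bolt; interior L_c = 86 − 24 = 62, R_n = 190.08 kN/bolt. φR_n = 0.75 × (1×168.48 + 3×190.08) = 554.0 kN.
Tension rupture (net): A_n = (151 − 1×26)×8 = 1000 mm² (U = 1.0, A_e = A_n). φR_n = 0.75 × 450 × 1000 = 337.5 kN.
Governing: min(534.8, 554.0, 337.5) = 337.5 kN → net-section rupture.

337.5 kN (net-section rupture governs)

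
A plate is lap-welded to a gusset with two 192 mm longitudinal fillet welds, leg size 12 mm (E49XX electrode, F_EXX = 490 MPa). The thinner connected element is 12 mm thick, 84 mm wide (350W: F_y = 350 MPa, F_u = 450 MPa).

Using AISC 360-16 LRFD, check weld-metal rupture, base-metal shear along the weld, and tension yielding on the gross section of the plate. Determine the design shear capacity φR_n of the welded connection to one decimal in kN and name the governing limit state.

Weld metal: throat = 0.707×12 = 8.484 mm, L = 2×192 = 384 mm. φR_n = 0.75 × 0.6 × 490 × 8.484 × 384 = 718.4 kN.
Base metal shear (12 mm plate): yield φR_n = 1.0×0.6×350×12×384 = 967.7 kN; rupture φR_n = 0.75×0.6×450×12×384 = 933.1 kN; take 933.1 kN (rupture).
Tension yield (gross): A_g = 84×12 = 1008 mm². φR_n = 0.90 × 350 × 1008 = 317.5 kN.
Governing: min(718.4, 933.1, 317.5) = 317.5 kN → gross-section yield.

317.5 kN (gross-section yield governs)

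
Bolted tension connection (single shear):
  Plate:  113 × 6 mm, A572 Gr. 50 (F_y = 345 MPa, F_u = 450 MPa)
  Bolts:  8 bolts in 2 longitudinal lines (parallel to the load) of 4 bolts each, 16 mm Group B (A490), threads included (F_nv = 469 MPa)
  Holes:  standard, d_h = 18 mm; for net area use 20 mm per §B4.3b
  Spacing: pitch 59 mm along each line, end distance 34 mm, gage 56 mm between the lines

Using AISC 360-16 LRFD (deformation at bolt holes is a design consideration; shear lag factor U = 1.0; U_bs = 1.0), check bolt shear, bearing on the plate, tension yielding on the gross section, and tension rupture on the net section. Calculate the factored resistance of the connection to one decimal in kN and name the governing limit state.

147.8 kN (net-section rupture governs)

Bolt shear: A_b = π(16)²/4 = 201.06 mm². φR_n = 0.75 × 469 × 201.06 × 8 × 1 = 565.8 kN.
Bearing (6 mm plate, F_u = 450 MPa): end bolts L_c = 34 − 18/2 = 25, R_n = min(1.2×25×6×450, 2.4×16×6×450) = 81 kN/bolt; interior L_c = 59 − 18 = 41, R_n = 103.68 kN/bolt. φR_n = 0.75 × (2×81 + 6×103.68) = 588.1 kN.
Tension yield (gross): A_g = 113×6 = 678 mm². φR_n = 0.90 × 345 × 678 = 210.5 kN.
Tension rupture (net): A_n = (113 − 2×20)×6 = 438 mm² (U = 1.0, A_e = A_n). φR_n = 0.75 × 450 × 438 = 147.8 kN.
Governing: min(565.8, 588.1, 210.5, 147.8) = 147.8 kN → net-section rupture.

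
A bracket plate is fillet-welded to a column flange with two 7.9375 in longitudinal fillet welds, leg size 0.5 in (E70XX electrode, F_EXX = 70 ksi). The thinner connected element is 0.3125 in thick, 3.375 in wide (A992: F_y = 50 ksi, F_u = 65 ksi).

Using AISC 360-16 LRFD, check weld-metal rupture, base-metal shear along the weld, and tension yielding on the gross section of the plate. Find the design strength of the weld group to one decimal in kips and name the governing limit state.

Weld metal: throat = 0.707×0.5 = 0.3535 in, L = 2×7.9375 = 15.875 in. φR_n = 0.75 × 0.6 × 70 × 0.3535 × 15.875 = 176.8 kips.
Base metal shear (0.3125 in plate): yield φR_n = 1.0×0.6×50×0.3125×15.875 = 148.8 kips; rupture φR_n = 0.75×0.6×65×0.3125×15.875 = 145.1 kips; take 145.1 kips (rupture).
Tension yield (gross): A_g = 3.375×0.3125 = 1.0547 in². φR_n = 0.90 × 50 × 1.0547 = 47.5 kips.
Governing: min(176.8, 145.1, 47.5) = 47.5 kips → gross-section yield.

47.5 kips (gross-section yield governs)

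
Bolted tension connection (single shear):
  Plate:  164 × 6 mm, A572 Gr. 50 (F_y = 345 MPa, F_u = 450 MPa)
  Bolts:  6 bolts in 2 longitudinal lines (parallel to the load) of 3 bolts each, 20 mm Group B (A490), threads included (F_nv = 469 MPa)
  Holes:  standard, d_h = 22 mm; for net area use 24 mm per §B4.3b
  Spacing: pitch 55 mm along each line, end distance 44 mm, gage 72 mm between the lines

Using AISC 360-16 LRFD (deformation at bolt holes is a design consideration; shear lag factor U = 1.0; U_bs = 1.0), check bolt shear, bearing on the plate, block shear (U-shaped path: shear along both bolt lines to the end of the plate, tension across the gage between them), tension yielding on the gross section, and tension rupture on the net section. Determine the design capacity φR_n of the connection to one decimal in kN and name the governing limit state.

Bolt shear: A_b = π(20)²/4 = 314.16 mm². φR_n = 0.75 × 469 × 314.16 × 6 × 1 = 663.0 kN.
Bearing (6 mm plate, F_u = 450 MPa): end bolts L_c = 44 − 22/2 = 33, R_n = min(1.2×33×6×450, 2.4×20×6×450) = 106.92 kN/bolt; interior L_c = 55 − 22 = 33, R_n = 106.92 kN/bolt. φR_n = 0.75 × (2×106.92 + 4×106.92) = 481.1 kN.
Block shear: shear path 2×[44+2×55] = 2×154 mm, A_gv = 1848, A_nv = 2×(154 − 2.5×24)×6 = 1128 mm²; tension across gage: (72 − 1×24)×6 = 288 mm². R_n = min(0.6×450×1128, 0.6×345×1848) + 1.0×450×288 = min(304.56, 382.54) + 129.6 = 434.16 kN. φR_n = 0.75 × 434.16 = 325.6 kN.
Tension yield (gross): A_g = 164×6 = 984 mm². φR_n = 0.90 × 345 × 984 = 305.5 kN.
Tension rupture (net): A_n = (164 − 2×24)×6 = 696 mm² (U = 1.0, A_e = A_n). φR_n = 0.75 × 450 × 696 = 234.9 kN.
Governing: min(663.0, 481.1, 325.6, 305.5, 234.9) = 234.9 kN → net-section rupture.

234.9 kN (net-section rupture governs)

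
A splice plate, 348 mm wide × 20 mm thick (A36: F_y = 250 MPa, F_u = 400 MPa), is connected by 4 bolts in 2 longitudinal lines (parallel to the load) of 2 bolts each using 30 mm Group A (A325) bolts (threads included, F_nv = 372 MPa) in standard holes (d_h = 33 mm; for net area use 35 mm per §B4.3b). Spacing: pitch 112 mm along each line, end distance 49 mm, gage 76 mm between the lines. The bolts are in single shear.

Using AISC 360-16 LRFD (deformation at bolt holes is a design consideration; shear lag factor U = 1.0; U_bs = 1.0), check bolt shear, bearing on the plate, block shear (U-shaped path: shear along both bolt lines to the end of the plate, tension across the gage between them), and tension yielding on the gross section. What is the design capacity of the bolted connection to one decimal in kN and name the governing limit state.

Bolt shear: A_b = π(30)²/4 = 706.86 mm². φR_n = 0.75 × 372 × 706.86 × 4 × 1 = 788.9 kN.
Bearing (20 mm plate, F_u = 400 MPa): end bolts L_c = 49 − 33/2 = 32.5, R_n = min(1.2×32.5×20×400, 2.4×30×20×400) = 312 kN/bolt; interior L_c = 112 − 33 = 79, R_n = 576 kN/bolt. φR_n = 0.75 × (2×312 + 2×576) = 1332.0 kN.
Block shear: shear path 2×[49+1×112] = 2×161 mm, A_gv = 6440, A_nv = 2×(161 − 1.5×35)×20 = 4340 mm²; tension across gage: (76 − 1×35)×20 = 820 mm². R_n = min(0.6×400×4340, 0.6×250×6440) + 1.0×400×820 = min(1041.6, 966) + 328 = 1294 kN. φR_n = 0.75 × 1294 = 970.5 kN.
Tension yield (gross): A_g = 348×20 = 6960 mm². φR_n = 0.90 × 250 × 6960 = 1566.0 kN.
Governing: min(788.9, 1332.0, 970.5, 1566.0) = 788.9 kN → bolt shear.

788.9 kN (bolt shear governs)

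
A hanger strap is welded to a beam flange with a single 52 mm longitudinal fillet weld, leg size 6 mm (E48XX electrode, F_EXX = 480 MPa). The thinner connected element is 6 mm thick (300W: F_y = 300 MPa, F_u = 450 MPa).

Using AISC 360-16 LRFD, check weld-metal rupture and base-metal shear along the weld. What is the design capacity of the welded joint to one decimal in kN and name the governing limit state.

47.6 kN (weld metal governs)

Weld metal: throat = 0.707×6 = 4.242 mm, L = 52 mm. φR_n = 0.75 × 0.6 × 480 × 4.242 × 52 = 47.6 kN.
Base metal shear (6 mm plate): yield φR_n = 1.0×0.6×300×6×52 = 56.2 kN; rupture φR_n = 0.75×0.6×450×6×52 = 63.2 kN; take 56.2 kN (yield).
Governing: min(47.6, 56.2) = 47.6 kN → weld metal.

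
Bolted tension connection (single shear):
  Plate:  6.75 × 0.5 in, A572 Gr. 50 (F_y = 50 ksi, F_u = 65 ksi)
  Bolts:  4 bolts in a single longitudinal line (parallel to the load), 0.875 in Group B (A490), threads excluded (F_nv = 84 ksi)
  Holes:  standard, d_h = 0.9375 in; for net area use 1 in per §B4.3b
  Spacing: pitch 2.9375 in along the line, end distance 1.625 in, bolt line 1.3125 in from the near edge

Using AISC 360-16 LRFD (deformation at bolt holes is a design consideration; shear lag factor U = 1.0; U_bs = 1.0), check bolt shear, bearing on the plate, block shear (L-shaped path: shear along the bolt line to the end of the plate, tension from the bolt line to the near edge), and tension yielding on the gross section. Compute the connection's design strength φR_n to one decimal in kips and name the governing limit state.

121.3 kips (block shear governs)

Bolt shear: A_b = π(0.875)²/4 = 0.60132 in². φR_n = 0.75 × 84 × 0.60132 × 4 × 1 = 151.5 kips.
Bearing (0.5 in plate, F_u = 65 ksi): end bolts L_c = 1.625 − 0.9375/2 = 1.15625, R_n = min(1.2×1.15625×0.5×65, 2.4×0.875×0.5×65) = 45.094 kips/bolt; interior L_c = 2.9375 − 0.9375 = 2, R_n = 68.25 kips/bolt. φR_n = 0.75 × (1×45.094 + 3×68.25) = 187.4 kips.
Block shear: shear path 1×[1.625+3×2.9375] = 1×10.4375 in, A_gv = 5.2188, A_nv = 1×(10.4375 − 3.5×1)×0.5 = 3.4688 in²; tension to near edge: (1.3125 − 0.5×1)×0.5 = 0.40625 in². R_n = min(0.6×65×3.4688, 0.6×50×5.2188) + 1.0×65×0.40625 = min(135.28, 156.56) + 26.406 = 161.69 kips. φR_n = 0.75 × 161.69 = 121.3 kips.
Tension yield (gross): A_g = 6.75×0.5 = 3.375 in². φR_n = 0.90 × 50 × 3.375 = 151.9 kips.
Governing: min(151.5, 187.4, 121.3, 151.9) = 121.3 kips → block shear.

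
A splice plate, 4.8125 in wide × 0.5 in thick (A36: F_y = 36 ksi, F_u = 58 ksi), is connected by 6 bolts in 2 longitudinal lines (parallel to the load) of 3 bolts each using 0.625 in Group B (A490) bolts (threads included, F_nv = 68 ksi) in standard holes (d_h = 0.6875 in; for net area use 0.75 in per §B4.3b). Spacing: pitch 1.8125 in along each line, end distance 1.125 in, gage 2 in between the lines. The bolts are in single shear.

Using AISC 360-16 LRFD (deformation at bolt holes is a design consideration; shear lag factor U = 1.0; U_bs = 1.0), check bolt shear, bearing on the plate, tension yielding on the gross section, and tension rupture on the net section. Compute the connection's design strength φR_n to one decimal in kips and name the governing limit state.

Bolt shear: A_b = π(0.625)²/4 = 0.3068 in². φR_n = 0.75 × 68 × 0.3068 × 6 × 1 = 93.9 kips.
Bearing (0.5 in plate, F_u = 58 ksi): end bolts L_c = 1.125 − 0.6875/2 = 0.78125, R_n = min(1.2×0.78125×0.5×58, 2.4×0.625×0.5×58) = 27.188 kips/bolt; interior L_c = 1.8125 − 0.6875 = 1.125, R_n = 39.15 kips/bolt. φR_n = 0.75 × (2×27.188 + 4×39.15) = 158.2 kips.
Tension yield (gross): A_g = 4.8125×0.5 = 2.4063 in². φR_n = 0.90 × 36 × 2.4063 = 78.0 kips.
Tension rupture (net): A_n = (4.8125 − 2×0.75)×0.5 = 1.6563 in² (U = 1.0, A_e = A_n). φR_n = 0.75 × 58 × 1.6563 = 72.0 kips.
Governing: min(93.9, 158.2, 78.0, 72.0) = 72.0 kips → net-section rupture.

72.0 kips (net-section rupture governs)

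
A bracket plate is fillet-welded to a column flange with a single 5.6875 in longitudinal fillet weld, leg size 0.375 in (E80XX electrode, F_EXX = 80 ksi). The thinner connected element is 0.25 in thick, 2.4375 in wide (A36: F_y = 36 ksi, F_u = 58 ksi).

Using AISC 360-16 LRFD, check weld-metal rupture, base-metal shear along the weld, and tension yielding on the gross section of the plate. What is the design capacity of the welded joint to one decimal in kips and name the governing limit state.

Weld metal: throat = 0.707×0.375 = 0.26513 in, L = 5.6875 in. φR_n = 0.75 × 0.6 × 80 × 0.26513 × 5.6875 = 54.3 kips.
Base metal shear (0.25 in plate): yield φR_n = 1.0×0.6×36×0.25×5.6875 = 30.7 kips; rupture φR_n = 0.75×0.6×58×0.25×5.6875 = 37.1 kips; take 30.7 kips (yield).
Tension yield (gross): A_g = 2.4375×0.25 = 0.60938 in². φR_n = 0.90 × 36 × 0.60938 = 19.7 kips.
Governing: min(54.3, 30.7, 19.7) = 19.7 kips → gross-section yield.

19.7 kips (gross-section yield governs)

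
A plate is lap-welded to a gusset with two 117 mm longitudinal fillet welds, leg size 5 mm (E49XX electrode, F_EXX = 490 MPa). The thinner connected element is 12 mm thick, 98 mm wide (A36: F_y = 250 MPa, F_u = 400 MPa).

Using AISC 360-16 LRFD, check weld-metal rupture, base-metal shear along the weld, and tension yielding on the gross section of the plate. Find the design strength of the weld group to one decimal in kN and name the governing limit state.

182.4 kN (weld metal governs)

Weld metal: throat = 0.707×5 = 3.535 mm, L = 2×117 = 234 mm. φR_n = 0.75 × 0.6 × 490 × 3.535 × 234 = 182.4 kN.
Base metal shear (12 mm plate): yield φR_n = 1.0×0.6×250×12×234 = 421.2 kN; rupture φR_n = 0.75×0.6×400×12×234 = 505.4 kN; take 421.2 kN (yield).
Tension yield (gross): A_g = 98×12 = 1176 mm². φR_n = 0.90 × 250 × 1176 = 264.6 kN.
Governing: min(182.4, 421.2, 264.6) = 182.4 kN → weld metal.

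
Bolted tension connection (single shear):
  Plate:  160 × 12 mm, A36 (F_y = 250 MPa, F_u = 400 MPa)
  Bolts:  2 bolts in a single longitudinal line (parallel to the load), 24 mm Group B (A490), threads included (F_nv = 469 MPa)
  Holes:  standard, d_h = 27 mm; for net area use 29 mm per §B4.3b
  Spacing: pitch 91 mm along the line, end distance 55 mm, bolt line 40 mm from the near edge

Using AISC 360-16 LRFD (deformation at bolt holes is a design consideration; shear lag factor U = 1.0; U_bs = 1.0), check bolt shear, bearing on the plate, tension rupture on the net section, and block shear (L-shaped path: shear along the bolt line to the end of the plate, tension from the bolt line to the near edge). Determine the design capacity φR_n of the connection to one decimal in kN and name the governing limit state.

Bolt shear: A_b = π(24)²/4 = 452.39 mm². φR_n = 0.75 × 469 × 452.39 × 2 × 1 = 318.3 kN.
Bearing (12 mm plate, F_u = 400 MPa): end bolts L_c = 55 − 27/2 = 41.5, R_n = min(1.2×41.5×12×400, 2.4×24×12×400) = 239.04 kN/bolt; interior L_c = 91 − 27 = 64, R_n = 276.48 kN/bolt. φR_n = 0.75 × (1×239.04 + 1×276.48) = 386.6 kN.
Tension rupture (net): A_n = (160 − 1×29)×12 = 1572 mm² (U = 1.0, A_e = A_n). φR_n = 0.75 × 400 × 1572 = 471.6 kN.
Block shear: shear path 1×[55+1×91] = 1×146 mm, A_gv = 1752, A_nv = 1×(146 − 1.5×29)×12 = 1230 mm²; tension to near edge: (40 − 0.5×29)×12 = 306 mm². R_n = min(0.6×400×1230, 0.6×250×1752) + 1.0×400×306 = min(295.2, 262.8) + 122.4 = 385.2 kN. φR_n = 0.75 × 385.2 = 288.9 kN.
Governing: min(318.3, 386.6, 471.6, 288.9) = 288.9 kN → block shear.

288.9 kN (block shear governs)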